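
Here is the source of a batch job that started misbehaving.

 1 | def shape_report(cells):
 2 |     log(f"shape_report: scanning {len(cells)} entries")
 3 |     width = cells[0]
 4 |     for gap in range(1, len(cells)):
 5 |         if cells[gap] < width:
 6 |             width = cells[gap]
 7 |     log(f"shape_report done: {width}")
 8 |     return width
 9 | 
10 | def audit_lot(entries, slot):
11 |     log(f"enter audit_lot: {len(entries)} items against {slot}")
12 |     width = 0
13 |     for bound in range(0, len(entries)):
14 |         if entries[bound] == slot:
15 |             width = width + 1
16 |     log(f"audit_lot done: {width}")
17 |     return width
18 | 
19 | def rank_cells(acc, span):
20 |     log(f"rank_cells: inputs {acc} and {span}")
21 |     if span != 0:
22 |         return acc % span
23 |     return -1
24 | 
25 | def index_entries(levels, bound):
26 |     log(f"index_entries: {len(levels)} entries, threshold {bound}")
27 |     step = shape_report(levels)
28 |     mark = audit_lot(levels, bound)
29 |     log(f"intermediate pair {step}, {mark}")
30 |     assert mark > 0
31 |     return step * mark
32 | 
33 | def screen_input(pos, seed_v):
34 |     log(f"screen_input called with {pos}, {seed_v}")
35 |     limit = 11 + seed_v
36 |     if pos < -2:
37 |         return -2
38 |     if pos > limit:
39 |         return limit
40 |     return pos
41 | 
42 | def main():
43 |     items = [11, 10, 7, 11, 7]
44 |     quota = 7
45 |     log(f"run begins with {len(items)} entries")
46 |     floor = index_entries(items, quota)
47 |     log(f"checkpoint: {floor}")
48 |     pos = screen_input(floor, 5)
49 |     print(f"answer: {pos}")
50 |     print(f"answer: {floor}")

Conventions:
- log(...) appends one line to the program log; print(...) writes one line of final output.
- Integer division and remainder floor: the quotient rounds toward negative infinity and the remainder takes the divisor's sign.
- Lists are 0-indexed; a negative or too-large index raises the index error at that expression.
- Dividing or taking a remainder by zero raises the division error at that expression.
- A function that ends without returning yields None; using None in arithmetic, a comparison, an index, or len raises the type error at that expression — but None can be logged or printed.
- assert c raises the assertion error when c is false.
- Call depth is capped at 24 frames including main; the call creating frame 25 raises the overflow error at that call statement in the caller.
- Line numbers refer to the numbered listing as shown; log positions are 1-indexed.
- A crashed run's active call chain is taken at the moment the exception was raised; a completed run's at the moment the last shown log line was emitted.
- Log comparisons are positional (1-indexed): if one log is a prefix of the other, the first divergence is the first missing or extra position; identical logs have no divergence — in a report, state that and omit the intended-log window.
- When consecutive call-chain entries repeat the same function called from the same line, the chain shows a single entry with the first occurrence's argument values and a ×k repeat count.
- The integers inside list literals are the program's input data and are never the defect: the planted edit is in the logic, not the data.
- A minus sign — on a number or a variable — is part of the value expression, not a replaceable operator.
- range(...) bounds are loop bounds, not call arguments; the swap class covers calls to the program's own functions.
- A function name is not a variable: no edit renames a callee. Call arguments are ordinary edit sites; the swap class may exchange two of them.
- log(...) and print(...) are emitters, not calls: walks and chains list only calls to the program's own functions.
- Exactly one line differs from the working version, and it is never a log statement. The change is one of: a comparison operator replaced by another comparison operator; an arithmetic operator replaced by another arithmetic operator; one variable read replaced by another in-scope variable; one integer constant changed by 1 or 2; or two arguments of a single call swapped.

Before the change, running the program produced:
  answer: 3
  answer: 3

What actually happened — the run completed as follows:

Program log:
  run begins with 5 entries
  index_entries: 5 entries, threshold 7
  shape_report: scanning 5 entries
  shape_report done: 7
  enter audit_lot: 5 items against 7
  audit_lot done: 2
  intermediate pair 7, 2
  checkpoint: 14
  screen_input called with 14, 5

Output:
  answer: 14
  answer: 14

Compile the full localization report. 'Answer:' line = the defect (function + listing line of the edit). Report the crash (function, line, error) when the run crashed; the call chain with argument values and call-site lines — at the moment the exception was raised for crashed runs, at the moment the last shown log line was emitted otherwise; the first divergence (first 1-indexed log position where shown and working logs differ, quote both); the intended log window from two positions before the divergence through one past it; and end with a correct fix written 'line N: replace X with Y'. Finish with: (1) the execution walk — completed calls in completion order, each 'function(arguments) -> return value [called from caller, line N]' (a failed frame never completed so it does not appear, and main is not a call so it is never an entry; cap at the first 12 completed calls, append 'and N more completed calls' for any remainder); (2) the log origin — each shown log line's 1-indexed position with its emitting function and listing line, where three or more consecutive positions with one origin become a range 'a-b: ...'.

Answer: the defect is in index_entries at line 31.
Core observation: Position 8 is the first bad log line: 'checkpoint: 14' should read 'checkpoint: 3'.
Call chain: main -> screen_input(14, 5) (called at line 48).
First divergence: position 8 — the shown line 'checkpoint: 14' should read 'checkpoint: 3'.
Intended log window:
  6: audit_lot done: 2
  7: intermediate pair 7, 2
  8: checkpoint: 3
  9: screen_input called with 3, 5
Execution walk:
  shape_report([11, 10, 7, 11, 7]) -> 7  [called from index_entries, line 27]
  audit_lot([11, 10, 7, 11, 7], 7) -> 2  [called from index_entries, line 28]
  index_entries([11, 10, 7, 11, 7], 7) -> 14  [called from main, line 46]
  screen_input(14, 5) -> 14  [called from main, line 48]
Log origins:
  1: from main, line 45
  2: from index_entries, line 26
  3: from shape_report, line 2
  4: from shape_report, line 7
  5: from audit_lot, line 11
  6: from audit_lot, line 16
  7: from index_entries, line 29
  8: from main, line 47
  9: from screen_input, line 34
A correct fix: line 31: replace `*` with `//`.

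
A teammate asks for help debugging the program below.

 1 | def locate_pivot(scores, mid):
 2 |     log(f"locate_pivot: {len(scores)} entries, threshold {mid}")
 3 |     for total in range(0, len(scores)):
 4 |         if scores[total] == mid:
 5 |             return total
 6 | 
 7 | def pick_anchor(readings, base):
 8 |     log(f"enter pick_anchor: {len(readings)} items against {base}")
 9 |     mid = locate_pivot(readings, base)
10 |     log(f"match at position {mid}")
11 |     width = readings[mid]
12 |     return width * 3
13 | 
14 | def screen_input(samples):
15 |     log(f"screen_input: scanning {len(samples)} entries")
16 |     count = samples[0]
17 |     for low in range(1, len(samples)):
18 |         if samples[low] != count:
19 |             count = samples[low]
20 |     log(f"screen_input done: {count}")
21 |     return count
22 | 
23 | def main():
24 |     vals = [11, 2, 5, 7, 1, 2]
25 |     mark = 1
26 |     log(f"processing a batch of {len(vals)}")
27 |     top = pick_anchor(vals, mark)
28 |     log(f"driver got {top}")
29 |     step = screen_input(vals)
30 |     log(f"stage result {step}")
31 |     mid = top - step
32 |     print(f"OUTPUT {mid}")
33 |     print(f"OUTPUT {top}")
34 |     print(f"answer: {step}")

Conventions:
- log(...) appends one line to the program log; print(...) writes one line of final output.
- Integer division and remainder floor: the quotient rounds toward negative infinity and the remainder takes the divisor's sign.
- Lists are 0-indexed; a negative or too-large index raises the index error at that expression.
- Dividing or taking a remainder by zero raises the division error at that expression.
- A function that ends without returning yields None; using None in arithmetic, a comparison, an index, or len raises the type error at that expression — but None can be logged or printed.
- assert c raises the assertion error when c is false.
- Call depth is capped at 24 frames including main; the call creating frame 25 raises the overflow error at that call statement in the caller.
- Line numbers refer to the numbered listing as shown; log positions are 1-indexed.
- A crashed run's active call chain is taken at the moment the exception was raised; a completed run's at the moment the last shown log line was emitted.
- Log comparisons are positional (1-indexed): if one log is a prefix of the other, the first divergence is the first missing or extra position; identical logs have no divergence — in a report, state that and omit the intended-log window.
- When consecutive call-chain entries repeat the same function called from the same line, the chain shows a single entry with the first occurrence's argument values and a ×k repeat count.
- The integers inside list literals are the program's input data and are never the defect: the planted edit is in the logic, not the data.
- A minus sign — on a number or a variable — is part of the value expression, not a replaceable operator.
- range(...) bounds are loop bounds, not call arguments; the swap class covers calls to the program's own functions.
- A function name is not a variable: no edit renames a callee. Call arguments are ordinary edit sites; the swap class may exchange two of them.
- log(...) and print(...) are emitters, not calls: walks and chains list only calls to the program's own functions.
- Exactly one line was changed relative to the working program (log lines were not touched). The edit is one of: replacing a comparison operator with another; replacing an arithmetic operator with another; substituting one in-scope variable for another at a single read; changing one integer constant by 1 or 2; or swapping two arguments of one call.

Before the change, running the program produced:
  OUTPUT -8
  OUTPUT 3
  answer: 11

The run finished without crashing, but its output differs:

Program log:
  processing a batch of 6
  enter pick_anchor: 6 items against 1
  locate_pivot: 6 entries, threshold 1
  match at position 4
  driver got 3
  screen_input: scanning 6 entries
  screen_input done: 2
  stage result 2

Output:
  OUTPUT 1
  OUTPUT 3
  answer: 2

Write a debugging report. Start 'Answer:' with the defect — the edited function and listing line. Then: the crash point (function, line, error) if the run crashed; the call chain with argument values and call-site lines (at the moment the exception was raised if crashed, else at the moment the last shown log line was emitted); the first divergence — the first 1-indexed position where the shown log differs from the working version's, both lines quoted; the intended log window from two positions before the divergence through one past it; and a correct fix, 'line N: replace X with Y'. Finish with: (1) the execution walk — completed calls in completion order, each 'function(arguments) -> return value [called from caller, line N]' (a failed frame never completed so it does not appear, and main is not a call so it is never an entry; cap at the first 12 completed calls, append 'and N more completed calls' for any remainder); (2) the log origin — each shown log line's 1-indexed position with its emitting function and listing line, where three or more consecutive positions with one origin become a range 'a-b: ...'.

Answer: the defect is in screen_input at line 18.
Key fact: The earliest visible damage is log position 7 — 'screen_input done: 2' rather than the intended 'screen_input done: 11'.
Call chain: main.
First divergence: position 7 — the shown line 'screen_input done: 2' should read 'screen_input done: 11'.
Intended log window:
  5: driver got 3
  6: screen_input: scanning 6 entries
  7: screen_input done: 11
  8: stage result 11
Execution walk:
  locate_pivot([11, 2, 5, 7, 1, 2], 1) -> 4  [called from pick_anchor, line 9]
  pick_anchor([11, 2, 5, 7, 1, 2], 1) -> 3  [called from main, line 27]
  screen_input([11, 2, 5, 7, 1, 2]) -> 2  [called from main, line 29]
Log origin:
  1: from main, line 26
  2: from pick_anchor, line 8
  3: from locate_pivot, line 2
  4: from pick_anchor, line 10
  5: from main, line 28
  6: from screen_input, line 15
  7: from screen_input, line 20
  8: from main, line 30
A correct fix: line 18: replace `!=` with `>`.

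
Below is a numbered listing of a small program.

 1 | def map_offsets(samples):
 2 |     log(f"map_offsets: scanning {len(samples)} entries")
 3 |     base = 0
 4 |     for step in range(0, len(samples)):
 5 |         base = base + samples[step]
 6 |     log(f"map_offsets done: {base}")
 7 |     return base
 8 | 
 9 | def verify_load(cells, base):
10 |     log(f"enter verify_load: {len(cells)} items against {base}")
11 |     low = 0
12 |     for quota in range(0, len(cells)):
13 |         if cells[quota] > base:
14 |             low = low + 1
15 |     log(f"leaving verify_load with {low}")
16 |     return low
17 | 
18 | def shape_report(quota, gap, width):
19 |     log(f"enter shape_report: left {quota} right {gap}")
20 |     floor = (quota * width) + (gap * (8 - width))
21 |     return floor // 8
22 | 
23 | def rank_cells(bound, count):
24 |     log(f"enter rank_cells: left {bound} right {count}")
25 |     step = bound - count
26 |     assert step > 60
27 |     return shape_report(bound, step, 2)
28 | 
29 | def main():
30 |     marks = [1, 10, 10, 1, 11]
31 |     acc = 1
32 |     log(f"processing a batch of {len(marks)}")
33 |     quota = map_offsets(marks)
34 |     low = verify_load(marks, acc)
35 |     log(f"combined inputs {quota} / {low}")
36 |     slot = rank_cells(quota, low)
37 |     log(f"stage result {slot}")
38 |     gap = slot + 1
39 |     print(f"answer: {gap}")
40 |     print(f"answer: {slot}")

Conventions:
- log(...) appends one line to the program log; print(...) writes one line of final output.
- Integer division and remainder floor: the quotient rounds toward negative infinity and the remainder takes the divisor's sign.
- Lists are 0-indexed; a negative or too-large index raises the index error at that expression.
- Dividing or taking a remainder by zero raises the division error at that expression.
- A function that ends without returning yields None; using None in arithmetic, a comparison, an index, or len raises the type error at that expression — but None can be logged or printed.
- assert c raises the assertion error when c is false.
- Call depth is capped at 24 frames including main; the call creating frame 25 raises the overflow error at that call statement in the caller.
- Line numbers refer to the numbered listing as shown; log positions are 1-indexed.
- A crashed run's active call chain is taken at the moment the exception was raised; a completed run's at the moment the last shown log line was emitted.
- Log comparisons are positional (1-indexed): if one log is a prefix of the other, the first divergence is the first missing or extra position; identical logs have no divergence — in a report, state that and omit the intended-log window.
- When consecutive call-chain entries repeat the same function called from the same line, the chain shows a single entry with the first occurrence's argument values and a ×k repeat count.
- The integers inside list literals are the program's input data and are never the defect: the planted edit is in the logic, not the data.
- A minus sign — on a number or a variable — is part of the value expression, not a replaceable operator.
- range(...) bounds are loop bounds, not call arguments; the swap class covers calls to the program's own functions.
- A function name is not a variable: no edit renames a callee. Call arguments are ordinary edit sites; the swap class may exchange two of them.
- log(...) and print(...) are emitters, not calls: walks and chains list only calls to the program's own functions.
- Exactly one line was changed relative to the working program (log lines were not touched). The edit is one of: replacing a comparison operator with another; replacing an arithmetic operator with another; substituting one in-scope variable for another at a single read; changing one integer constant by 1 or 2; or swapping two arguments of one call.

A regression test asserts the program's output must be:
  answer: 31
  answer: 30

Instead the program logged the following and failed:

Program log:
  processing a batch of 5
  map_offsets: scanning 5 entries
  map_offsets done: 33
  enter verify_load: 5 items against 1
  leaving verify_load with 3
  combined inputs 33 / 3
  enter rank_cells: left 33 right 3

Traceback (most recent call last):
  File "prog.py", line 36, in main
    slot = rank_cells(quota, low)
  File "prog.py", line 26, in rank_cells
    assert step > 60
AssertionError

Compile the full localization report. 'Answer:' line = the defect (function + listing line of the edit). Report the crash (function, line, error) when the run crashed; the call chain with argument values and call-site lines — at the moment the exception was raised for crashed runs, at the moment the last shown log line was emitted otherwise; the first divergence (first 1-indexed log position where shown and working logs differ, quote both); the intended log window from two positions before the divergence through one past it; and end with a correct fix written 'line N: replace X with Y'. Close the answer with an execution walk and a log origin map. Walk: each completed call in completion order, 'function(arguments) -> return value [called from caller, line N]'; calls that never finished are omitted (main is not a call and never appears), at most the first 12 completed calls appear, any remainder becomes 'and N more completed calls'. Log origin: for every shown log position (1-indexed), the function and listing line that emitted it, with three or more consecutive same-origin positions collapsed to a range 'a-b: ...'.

Answer: the defect is in rank_cells at line 26.
The tell: Only 7 log lines were emitted before the run died; the intended continuation was 'enter shape_report: left 33 right 30'.
Crash: rank_cells, line 26, AssertionError.
Call chain: main -> rank_cells(33, 3) (called at line 36).
First divergence: position 8 (shown log ended at 7 lines; the working version continues: 'enter shape_report: left 33 right 30').
Intended log window:
  6: combined inputs 33 / 3
  7: enter rank_cells: left 33 right 3
  8: enter shape_report: left 33 right 30
  9: stage result 30
Execution walk:
  map_offsets([1, 10, 10, 1, 11]) -> 33  [called from main, line 33]
  verify_load([1, 10, 10, 1, 11], 1) -> 3  [called from main, line 34]
Log origin:
  1 — main, line 32
  2 — map_offsets, line 2
  3 — map_offsets, line 6
  4 — verify_load, line 10
  5 — verify_load, line 15
  6 — main, line 35
  7 — rank_cells, line 24
A correct fix: line 26: replace `>` with `<=`.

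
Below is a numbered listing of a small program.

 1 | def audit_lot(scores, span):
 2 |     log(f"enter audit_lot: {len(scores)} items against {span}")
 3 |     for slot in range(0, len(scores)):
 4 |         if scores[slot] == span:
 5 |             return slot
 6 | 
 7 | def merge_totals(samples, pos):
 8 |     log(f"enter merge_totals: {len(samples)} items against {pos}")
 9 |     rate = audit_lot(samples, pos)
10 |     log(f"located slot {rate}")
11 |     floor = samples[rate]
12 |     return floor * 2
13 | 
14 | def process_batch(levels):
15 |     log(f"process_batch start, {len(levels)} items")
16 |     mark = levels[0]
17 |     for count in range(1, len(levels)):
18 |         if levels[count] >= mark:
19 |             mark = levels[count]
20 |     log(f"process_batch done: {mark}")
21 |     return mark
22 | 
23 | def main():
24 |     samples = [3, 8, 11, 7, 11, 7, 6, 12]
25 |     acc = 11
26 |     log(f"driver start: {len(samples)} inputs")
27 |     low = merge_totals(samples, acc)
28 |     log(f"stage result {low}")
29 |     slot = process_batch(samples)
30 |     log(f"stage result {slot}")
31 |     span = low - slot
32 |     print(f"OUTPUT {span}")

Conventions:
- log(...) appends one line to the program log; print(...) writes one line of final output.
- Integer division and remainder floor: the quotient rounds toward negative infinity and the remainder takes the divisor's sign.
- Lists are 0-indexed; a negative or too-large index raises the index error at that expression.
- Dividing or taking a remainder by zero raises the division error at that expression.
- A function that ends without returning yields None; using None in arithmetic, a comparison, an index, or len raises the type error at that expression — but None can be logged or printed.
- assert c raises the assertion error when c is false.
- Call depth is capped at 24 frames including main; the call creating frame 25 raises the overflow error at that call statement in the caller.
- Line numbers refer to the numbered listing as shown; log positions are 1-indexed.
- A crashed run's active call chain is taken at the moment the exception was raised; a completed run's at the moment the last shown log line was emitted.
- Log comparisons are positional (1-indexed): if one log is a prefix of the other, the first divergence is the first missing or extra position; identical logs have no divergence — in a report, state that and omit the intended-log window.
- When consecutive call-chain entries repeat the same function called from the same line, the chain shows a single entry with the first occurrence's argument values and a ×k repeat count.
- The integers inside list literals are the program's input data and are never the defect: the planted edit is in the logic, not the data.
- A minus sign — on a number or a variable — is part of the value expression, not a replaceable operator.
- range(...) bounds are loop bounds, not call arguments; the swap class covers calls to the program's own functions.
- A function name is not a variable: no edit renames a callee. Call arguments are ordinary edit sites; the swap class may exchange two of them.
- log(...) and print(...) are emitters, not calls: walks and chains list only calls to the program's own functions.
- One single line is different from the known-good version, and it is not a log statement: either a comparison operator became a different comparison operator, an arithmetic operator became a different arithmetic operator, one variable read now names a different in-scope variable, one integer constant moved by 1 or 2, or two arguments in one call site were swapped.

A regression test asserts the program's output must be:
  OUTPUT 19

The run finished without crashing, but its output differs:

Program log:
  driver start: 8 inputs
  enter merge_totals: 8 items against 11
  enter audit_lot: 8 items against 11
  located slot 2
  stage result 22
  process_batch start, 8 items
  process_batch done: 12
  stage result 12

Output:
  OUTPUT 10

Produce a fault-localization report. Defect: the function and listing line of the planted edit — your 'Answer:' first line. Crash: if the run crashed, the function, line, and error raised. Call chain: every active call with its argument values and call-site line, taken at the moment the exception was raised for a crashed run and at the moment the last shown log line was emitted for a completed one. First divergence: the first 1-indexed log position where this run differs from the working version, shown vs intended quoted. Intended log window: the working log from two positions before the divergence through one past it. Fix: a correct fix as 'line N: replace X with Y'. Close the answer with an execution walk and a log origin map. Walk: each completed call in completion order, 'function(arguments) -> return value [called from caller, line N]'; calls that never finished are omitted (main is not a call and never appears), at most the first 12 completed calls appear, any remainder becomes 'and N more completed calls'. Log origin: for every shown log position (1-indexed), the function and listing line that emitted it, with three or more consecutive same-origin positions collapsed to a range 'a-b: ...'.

Answer: the defect is in process_batch at line 18.
Key fact: Log line 7 is where behavior first shows: 'process_batch done: 12' appears instead of 'process_batch done: 3'.
Call chain: main.
First divergence: position 7 — shown 'process_batch done: 12', intended 'process_batch done: 3'.
Intended log window:
  5: stage result 22
  6: process_batch start, 8 items
  7: process_batch done: 3
  8: stage result 3
Execution walk:
  audit_lot([3, 8, 11, 7, 11, 7, 6, 12], 11) -> 2  [called from merge_totals, line 9]
  merge_totals([3, 8, 11, 7, 11, 7, 6, 12], 11) -> 22  [called from main, line 27]
  process_batch([3, 8, 11, 7, 11, 7, 6, 12]) -> 12  [called from main, line 29]
Log origin:
  1: from main, line 26
  2: from merge_totals, line 8
  3: from audit_lot, line 2
  4: from merge_totals, line 10
  5: from main, line 28
  6: from process_batch, line 15
  7: from process_batch, line 20
  8: from main, line 30
A correct fix: line 18: replace `>=` with `<`.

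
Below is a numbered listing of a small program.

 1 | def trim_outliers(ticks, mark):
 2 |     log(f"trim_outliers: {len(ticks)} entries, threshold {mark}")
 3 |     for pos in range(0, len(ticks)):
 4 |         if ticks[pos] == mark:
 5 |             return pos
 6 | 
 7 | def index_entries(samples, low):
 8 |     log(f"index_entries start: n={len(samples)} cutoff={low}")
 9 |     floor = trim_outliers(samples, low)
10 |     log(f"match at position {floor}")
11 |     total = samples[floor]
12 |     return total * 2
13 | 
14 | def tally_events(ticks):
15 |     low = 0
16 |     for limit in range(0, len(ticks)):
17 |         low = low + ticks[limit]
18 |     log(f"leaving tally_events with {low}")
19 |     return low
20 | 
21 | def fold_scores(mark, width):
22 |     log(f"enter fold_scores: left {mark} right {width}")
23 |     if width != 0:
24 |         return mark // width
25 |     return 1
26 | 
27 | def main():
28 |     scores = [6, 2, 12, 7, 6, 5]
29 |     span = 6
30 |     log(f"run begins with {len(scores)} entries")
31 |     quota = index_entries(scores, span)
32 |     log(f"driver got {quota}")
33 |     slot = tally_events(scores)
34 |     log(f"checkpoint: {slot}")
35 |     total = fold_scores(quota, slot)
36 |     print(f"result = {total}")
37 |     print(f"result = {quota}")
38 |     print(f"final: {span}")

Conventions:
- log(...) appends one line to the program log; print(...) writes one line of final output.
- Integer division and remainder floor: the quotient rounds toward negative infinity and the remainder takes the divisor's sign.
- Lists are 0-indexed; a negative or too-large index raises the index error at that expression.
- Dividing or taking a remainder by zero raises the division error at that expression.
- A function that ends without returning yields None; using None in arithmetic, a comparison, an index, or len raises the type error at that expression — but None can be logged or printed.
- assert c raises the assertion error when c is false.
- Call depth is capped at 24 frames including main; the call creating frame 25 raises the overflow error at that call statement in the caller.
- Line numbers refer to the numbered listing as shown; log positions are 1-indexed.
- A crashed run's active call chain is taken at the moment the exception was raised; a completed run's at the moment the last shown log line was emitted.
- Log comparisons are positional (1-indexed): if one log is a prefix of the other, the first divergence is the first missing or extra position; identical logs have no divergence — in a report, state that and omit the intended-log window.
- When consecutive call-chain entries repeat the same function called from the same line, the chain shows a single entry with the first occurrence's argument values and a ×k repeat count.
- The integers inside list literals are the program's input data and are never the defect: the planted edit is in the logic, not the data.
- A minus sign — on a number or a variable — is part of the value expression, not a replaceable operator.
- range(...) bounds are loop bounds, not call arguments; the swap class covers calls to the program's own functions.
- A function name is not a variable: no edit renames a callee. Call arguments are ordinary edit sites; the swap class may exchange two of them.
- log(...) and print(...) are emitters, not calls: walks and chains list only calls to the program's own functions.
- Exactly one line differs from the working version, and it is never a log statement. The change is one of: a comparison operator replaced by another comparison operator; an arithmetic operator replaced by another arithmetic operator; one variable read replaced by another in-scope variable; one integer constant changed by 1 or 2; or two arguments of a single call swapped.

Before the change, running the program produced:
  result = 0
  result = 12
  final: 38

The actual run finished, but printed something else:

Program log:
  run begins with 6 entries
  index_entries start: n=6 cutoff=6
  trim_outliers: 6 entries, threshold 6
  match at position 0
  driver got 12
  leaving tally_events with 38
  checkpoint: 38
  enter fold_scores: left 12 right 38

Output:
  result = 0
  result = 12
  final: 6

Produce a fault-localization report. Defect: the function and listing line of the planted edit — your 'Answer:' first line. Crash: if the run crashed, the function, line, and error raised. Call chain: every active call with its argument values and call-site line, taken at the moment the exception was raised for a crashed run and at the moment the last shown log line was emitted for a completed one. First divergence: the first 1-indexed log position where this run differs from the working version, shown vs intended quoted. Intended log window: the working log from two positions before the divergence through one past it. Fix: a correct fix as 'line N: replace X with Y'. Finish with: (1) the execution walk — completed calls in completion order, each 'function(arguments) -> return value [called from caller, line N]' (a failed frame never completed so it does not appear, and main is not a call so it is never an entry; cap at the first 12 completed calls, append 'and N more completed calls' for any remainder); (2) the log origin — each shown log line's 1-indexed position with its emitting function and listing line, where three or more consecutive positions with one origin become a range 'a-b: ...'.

Answer: the defect is in main at line 38.
Key fact: Log streams are identical — the defect surfaces only in the printed output.
Call chain: main -> fold_scores(12, 38) (called at line 35).
First divergence: there is none — every log position agrees.
Execution walk:
  trim_outliers([6, 2, 12, 7, 6, 5], 6) -> 0  [called from index_entries, line 9]
  index_entries([6, 2, 12, 7, 6, 5], 6) -> 12  [called from main, line 31]
  tally_events([6, 2, 12, 7, 6, 5]) -> 38  [called from main, line 33]
  fold_scores(12, 38) -> 0  [called from main, line 35]
Log origins:
  1: from main, line 30
  2: from index_entries, line 8
  3: from trim_outliers, line 2
  4: from index_entries, line 10
  5: from main, line 32
  6: from tally_events, line 18
  7: from main, line 34
  8: from fold_scores, line 22
A correct fix: line 38: replace `span` with `slot`.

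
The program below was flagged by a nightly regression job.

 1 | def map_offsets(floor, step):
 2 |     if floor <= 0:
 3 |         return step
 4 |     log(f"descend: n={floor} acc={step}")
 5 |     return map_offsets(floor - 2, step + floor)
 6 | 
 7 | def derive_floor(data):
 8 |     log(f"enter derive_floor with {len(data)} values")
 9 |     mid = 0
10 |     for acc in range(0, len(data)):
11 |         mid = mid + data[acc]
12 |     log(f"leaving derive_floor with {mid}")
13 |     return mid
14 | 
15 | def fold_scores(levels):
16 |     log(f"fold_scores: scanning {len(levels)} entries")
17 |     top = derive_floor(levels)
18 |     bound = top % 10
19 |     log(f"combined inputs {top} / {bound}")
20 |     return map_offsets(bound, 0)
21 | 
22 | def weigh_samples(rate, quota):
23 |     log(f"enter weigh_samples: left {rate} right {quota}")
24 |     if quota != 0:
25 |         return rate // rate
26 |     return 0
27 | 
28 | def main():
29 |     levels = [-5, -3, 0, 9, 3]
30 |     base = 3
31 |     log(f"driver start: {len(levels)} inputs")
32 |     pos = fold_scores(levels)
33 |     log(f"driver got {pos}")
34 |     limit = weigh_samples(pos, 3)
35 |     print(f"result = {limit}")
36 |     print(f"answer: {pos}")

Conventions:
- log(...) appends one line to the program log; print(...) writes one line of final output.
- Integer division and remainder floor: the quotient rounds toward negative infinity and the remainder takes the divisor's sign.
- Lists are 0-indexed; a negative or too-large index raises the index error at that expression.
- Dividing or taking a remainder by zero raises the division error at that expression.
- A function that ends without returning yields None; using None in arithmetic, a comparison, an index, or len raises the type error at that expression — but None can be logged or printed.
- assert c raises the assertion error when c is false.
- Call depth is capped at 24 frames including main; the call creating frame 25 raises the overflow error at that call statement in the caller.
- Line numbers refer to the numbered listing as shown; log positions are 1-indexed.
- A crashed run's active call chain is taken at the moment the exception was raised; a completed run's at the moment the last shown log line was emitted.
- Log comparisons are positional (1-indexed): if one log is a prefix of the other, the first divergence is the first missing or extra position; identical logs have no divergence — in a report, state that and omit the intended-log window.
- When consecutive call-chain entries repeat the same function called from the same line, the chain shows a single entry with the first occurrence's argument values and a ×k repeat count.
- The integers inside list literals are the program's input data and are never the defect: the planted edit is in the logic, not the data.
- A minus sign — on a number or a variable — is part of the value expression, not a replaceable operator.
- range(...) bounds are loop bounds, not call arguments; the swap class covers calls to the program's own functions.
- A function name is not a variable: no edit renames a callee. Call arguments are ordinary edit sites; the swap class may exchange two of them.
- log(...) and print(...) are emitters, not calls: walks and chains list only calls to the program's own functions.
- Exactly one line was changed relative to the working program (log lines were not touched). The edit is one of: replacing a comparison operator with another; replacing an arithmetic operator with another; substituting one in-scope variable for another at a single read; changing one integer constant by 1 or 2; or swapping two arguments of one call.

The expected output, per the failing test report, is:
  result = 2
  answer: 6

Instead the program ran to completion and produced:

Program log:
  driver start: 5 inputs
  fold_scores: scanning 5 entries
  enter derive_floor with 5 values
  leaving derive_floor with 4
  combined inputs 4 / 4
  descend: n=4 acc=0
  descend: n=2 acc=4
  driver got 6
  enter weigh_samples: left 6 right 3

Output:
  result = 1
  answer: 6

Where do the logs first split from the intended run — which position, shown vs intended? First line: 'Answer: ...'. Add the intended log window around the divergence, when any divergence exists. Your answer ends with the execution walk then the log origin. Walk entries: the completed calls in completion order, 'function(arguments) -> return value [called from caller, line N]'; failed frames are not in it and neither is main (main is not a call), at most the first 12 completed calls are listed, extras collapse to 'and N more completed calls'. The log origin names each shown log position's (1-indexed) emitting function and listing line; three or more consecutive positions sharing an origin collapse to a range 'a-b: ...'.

Answer: none — the logs agree in full.
Execution walk:
  derive_floor([-5, -3, 0, 9, 3]) -> 4  [called from fold_scores, line 17]
  map_offsets(0, 6) -> 6  [called from map_offsets, line 5]
  map_offsets(2, 4) -> 6  [called from map_offsets, line 5]
  map_offsets(4, 0) -> 6  [called from fold_scores, line 20]
  fold_scores([-5, -3, 0, 9, 3]) -> 6  [called from main, line 32]
  weigh_samples(6, 3) -> 1  [called from main, line 34]
Origin of each log line:
  1: logged in main at line 31
  2: logged in fold_scores at line 16
  3: logged in derive_floor at line 8
  4: logged in derive_floor at line 12
  5: logged in fold_scores at line 19
  6: logged in map_offsets at line 4
  7: logged in map_offsets at line 4
  8: logged in main at line 33
  9: logged in weigh_samples at line 23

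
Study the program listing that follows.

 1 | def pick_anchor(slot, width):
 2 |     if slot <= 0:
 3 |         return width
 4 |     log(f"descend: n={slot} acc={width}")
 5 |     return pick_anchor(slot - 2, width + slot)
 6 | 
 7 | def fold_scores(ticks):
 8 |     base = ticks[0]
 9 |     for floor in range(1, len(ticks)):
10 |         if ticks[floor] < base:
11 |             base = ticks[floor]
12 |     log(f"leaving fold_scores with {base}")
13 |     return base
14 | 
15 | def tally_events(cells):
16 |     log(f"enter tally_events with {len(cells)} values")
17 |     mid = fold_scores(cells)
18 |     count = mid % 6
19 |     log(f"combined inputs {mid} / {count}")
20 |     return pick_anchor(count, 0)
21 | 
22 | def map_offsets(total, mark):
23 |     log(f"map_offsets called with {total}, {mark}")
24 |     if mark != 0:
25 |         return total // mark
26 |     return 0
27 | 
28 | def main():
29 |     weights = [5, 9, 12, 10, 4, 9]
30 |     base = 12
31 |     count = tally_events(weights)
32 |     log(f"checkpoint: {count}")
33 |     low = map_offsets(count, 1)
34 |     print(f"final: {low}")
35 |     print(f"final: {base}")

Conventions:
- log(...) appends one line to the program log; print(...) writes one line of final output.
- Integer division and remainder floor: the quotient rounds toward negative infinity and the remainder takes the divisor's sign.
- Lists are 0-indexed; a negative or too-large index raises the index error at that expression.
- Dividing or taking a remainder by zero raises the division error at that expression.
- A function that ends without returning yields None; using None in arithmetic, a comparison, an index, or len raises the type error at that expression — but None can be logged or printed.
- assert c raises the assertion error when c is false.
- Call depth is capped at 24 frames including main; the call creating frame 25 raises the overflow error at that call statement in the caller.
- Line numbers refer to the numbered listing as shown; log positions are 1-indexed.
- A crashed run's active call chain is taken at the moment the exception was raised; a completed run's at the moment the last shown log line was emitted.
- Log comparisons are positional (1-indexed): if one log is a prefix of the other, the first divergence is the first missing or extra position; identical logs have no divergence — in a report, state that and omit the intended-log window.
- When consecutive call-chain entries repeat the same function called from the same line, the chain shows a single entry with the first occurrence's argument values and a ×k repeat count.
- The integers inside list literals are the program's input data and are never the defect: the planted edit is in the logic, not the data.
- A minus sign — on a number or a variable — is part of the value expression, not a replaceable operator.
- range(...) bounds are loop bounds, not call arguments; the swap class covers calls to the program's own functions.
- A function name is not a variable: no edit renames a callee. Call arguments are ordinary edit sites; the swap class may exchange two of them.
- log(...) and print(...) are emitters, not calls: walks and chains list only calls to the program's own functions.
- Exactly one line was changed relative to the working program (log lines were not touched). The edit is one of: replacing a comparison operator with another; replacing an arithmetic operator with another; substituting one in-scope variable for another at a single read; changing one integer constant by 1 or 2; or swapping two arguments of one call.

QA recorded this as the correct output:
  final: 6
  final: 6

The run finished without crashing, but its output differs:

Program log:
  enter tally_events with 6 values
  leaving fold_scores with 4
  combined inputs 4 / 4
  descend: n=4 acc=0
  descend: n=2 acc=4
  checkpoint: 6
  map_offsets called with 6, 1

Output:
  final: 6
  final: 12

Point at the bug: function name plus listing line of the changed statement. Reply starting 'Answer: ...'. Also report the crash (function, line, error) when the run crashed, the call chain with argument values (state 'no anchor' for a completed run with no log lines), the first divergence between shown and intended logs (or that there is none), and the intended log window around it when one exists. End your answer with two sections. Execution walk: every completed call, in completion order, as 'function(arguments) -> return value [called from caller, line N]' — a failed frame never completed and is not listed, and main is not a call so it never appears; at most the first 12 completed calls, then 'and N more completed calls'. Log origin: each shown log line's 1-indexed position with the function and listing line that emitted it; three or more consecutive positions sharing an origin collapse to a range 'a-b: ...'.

Answer: the defect is in main at line 35.
Core observation: No log line changed; the fault shows up purely in the output.
Call chain: main -> map_offsets(6, 1) (called at line 33).
First divergence: there is none — every log position agrees.
Execution walk:
  fold_scores([5, 9, 12, 10, 4, 9]) -> 4  [called from tally_events, line 17]
  pick_anchor(0, 6) -> 6  [called from pick_anchor, line 5]
  pick_anchor(2, 4) -> 6  [called from pick_anchor, line 5]
  pick_anchor(4, 0) -> 6  [called from tally_events, line 20]
  tally_events([5, 9, 12, 10, 4, 9]) -> 6  [called from main, line 31]
  map_offsets(6, 1) -> 6  [called from main, line 33]
Log line origins:
  1 — tally_events, line 16
  2 — fold_scores, line 12
  3 — tally_events, line 19
  4 — pick_anchor, line 4
  5 — pick_anchor, line 4
  6 — main, line 32
  7 — map_offsets, line 23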